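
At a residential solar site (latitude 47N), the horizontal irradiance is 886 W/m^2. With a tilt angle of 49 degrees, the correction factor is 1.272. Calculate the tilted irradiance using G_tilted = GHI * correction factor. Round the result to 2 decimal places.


Identify the given values:
  GHI = 886 W/m^2, tilt correction factor = 1.272
Apply the formula G_tilted = GHI * factor:
  G_tilted = 886 * 1.272
  G_tilted = 1126.99 W/m^2

1126.99


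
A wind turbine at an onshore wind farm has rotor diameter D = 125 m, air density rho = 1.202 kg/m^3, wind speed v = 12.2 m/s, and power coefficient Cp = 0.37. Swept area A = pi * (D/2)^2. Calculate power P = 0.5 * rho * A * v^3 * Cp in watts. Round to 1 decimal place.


Step 1 -- Compute swept area:
  A = pi * (D/2)^2 = pi * (125/2)^2 = 12271.85 m^2
Step 2 -- Apply wind power equation:
  P = 0.5 * rho * A * v^3 * Cp
  v^3 = 12.2^3 = 1815.848
  P = 0.5 * 1.202 * 12271.85 * 1815.848 * 0.37
  P = 4955250.3 W

4955250.3


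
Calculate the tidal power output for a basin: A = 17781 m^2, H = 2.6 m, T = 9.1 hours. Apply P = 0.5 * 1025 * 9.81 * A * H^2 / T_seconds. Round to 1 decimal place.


Convert period to seconds: T = 9.1 * 3600 = 32760.0 s
H^2 = 2.6^2 = 6.76
P = 0.5 * rho * g * A * H^2 / T
P = 0.5 * 1025 * 9.81 * 17781 * 6.76 / 32760.0
P = 18446.8 W

18446.8


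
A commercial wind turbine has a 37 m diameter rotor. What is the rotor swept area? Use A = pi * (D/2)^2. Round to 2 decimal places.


Compute the rotor radius:
  r = D / 2 = 37 / 2 = 18.5 m
Calculate swept area:
  A = pi * r^2 = pi * 18.5^2
  A = 1075.21 m^2

1075.21


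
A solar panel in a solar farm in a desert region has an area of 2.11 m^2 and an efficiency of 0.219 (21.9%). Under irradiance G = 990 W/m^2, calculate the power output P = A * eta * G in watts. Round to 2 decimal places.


Use the solar power formula P = A * eta * G.
Given: A = 2.11 m^2, eta = 0.219, G = 990 W/m^2
P = 2.11 * 0.219 * 990
P = 457.47 W

457.47


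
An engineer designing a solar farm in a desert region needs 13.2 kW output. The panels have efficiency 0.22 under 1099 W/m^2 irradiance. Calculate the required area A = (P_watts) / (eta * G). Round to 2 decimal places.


Convert target power to watts: P = 13.2 * 1000 = 13200.0 W
Compute denominator: eta * G = 0.22 * 1099 = 241.78
Required area A = P / (eta * G) = 13200.0 / 241.78
A = 54.60 m^2

54.60


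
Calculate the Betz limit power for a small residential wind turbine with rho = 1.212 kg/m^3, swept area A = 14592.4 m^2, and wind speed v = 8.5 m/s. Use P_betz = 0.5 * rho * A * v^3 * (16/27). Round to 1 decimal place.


The Betz coefficient Cp_max = 16/27 = 0.5926
v^3 = 8.5^3 = 614.125
P_betz = 0.5 * rho * A * v^3 * Cp_max
P_betz = 0.5 * 1.212 * 14592.4 * 614.125 * 0.5926
P_betz = 3218194.9 W

3218194.9


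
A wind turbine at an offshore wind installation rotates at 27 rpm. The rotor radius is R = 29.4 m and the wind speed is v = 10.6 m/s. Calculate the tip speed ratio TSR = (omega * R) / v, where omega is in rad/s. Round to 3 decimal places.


Convert rotational speed to rad/s:
  omega = 27 * 2 * pi / 60 = 2.8274 rad/s
Compute tip speed:
  v_tip = omega * R = 2.8274 * 29.4 = 83.127 m/s
Tip speed ratio:
  TSR = v_tip / v_wind = 83.127 / 10.6 = 7.842

7.842


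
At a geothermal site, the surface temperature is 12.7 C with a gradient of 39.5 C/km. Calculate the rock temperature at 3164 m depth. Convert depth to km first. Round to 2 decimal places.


Convert depth to km: 3164 / 1000 = 3.164 km
Temperature increase = gradient * depth_km = 39.5 * 3.164 = 124.98 C
Temperature at depth = T_surface + delta_T = 12.7 + 124.98
T = 137.68 C

137.68


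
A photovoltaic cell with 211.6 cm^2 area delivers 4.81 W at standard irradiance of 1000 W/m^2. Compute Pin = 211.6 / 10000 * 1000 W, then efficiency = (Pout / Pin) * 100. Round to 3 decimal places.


First compute the input power:
  Pin = area_cm2 / 10000 * G = 211.6 / 10000 * 1000 = 21.16 W
Then compute efficiency:
  Efficiency = (Pout / Pin) * 100 = (4.81 / 21.16) * 100
  Efficiency = 22.732%

22.732


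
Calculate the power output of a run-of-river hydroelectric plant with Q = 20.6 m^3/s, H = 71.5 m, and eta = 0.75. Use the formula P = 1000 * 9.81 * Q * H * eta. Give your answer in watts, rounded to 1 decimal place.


Apply the hydropower formula P = rho * g * Q * H * eta
rho * g = 1000 * 9.81 = 9810.0
P = 9810.0 * 20.6 * 71.5 * 0.75
P = 10836861.8 W

10836861.8


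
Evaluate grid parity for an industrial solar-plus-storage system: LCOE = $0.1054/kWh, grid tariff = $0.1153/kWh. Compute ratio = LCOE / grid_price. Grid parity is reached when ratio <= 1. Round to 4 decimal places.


Compare LCOE to grid price:
  LCOE = $0.1054/kWh, Grid price = $0.1153/kWh
  Ratio = LCOE / grid_price = 0.1054 / 0.1153 = 0.9141
  Grid parity achieved (ratio <= 1)? yes

0.9141


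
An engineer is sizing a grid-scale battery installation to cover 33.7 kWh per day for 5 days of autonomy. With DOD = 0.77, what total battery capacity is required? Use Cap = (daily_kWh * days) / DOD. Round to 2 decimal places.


Total energy needed = daily * days = 33.7 * 5 = 168.5 kWh
Account for depth of discharge:
  Cap = total_energy / DOD = 168.5 / 0.77
  Cap = 218.83 kWh

218.83


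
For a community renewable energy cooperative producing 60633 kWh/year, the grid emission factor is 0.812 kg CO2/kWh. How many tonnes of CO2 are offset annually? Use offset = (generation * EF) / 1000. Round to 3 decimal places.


CO2 offset in kg = generation * emission_factor
CO2 offset = 60633 * 0.812 = 49234.0 kg
Convert to tonnes:
  CO2 offset = 49234.0 / 1000 = 49.234 tonnes

49.234


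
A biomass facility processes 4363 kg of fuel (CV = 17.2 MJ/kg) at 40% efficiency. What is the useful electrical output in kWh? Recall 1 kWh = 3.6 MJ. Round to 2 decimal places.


Total energy = mass * CV = 4363 * 17.2 = 75043.6 MJ
Useful energy = total * eta = 75043.6 * 0.4 = 30017.44 MJ
Convert to kWh: 30017.44 / 3.6
Useful energy = 8338.18 kWh

8338.18


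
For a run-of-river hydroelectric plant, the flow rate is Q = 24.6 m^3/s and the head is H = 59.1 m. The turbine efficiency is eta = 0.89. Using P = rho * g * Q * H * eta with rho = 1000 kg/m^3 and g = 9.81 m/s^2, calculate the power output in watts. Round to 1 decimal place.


Apply the hydropower formula P = rho * g * Q * H * eta
rho * g = 1000 * 9.81 = 9810.0
P = 9810.0 * 24.6 * 59.1 * 0.89
P = 12693506.3 W

12693506.3


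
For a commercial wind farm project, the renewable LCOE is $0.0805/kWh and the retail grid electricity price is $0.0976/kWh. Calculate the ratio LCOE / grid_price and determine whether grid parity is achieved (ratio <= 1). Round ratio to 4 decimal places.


Compare LCOE to grid price:
  LCOE = $0.0805/kWh, Grid price = $0.0976/kWh
  Ratio = LCOE / grid_price = 0.0805 / 0.0976 = 0.8248
  Grid parity achieved (ratio <= 1)? yes

0.8248


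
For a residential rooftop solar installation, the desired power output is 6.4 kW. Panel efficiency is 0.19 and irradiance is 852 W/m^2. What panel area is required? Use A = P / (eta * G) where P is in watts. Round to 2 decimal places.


Convert target power to watts: P = 6.4 * 1000 = 6400.0 W
Compute denominator: eta * G = 0.19 * 852 = 161.88
Required area A = P / (eta * G) = 6400.0 / 161.88
A = 39.54 m^2

39.54


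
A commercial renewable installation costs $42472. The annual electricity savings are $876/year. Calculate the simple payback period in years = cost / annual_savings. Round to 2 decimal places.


Simple payback period = initial cost / annual savings
Payback = 42472 / 876
Payback = 48.48 years

48.48


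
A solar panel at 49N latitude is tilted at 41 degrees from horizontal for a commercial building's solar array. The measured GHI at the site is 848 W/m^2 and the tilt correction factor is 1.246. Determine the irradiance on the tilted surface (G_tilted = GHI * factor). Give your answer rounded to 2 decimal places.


Identify the given values:
  GHI = 848 W/m^2, tilt correction factor = 1.246
Apply the formula G_tilted = GHI * factor:
  G_tilted = 848 * 1.246
  G_tilted = 1056.61 W/m^2

1056.61


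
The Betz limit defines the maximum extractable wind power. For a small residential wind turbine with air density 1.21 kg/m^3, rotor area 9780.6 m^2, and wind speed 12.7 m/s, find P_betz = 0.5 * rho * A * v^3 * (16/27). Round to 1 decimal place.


The Betz coefficient Cp_max = 16/27 = 0.5926
v^3 = 12.7^3 = 2048.383
P_betz = 0.5 * rho * A * v^3 * Cp_max
P_betz = 0.5 * 1.21 * 9780.6 * 2048.383 * 0.5926
P_betz = 7182708.7 W

7182708.7


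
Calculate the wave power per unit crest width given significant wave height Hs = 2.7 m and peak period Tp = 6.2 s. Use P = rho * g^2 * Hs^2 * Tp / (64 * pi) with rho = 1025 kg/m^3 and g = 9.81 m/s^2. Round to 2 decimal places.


Apply wave power formula:
  g^2 = 9.81^2 = 96.2361
  Hs^2 = 2.7^2 = 7.29
  Numerator = rho * g^2 * Hs^2 * Tp = 1025 * 96.2361 * 7.29 * 6.2 = 4458421.23
  Denominator = 64 * pi = 201.0619
  P = 4458421.23 / 201.0619 = 22174.37 W/m

22174.37


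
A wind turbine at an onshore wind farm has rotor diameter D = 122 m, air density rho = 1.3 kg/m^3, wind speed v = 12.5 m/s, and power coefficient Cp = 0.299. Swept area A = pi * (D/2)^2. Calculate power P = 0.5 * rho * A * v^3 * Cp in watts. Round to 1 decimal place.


Step 1 -- Compute swept area:
  A = pi * (D/2)^2 = pi * (122/2)^2 = 11689.87 m^2
Step 2 -- Apply wind power equation:
  P = 0.5 * rho * A * v^3 * Cp
  v^3 = 12.5^3 = 1953.125
  P = 0.5 * 1.3 * 11689.87 * 1953.125 * 0.299
  P = 4437354.5 W

4437354.5


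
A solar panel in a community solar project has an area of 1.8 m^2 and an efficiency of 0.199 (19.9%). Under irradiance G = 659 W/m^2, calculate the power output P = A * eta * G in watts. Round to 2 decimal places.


Use the solar power formula P = A * eta * G.
Given: A = 1.8 m^2, eta = 0.199, G = 659 W/m^2
P = 1.8 * 0.199 * 659
P = 236.05 W

236.05


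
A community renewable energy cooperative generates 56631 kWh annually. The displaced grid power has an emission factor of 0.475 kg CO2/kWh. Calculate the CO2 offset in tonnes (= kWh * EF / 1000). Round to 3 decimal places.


CO2 offset in kg = generation * emission_factor
CO2 offset = 56631 * 0.475 = 26899.73 kg
Convert to tonnes:
  CO2 offset = 26899.73 / 1000 = 26.900 tonnes

26.900


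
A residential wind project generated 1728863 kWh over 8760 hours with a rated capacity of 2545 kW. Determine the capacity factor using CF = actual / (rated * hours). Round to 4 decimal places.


Capacity factor = actual output / maximum possible output
Maximum possible = rated * hours = 2545 * 8760 = 22294200 kWh
CF = 1728863 / 22294200
CF = 0.0775

0.0775


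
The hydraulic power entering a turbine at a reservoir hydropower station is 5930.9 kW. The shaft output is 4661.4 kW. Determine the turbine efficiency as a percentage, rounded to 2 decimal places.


Turbine efficiency = (output power / input power) * 100
eta = (4661.4 / 5930.9) * 100
eta = 78.60%

78.60


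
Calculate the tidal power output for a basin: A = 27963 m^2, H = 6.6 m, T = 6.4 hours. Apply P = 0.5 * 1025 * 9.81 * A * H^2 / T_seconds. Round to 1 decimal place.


Convert period to seconds: T = 6.4 * 3600 = 23040.0 s
H^2 = 6.6^2 = 43.56
P = 0.5 * rho * g * A * H^2 / T
P = 0.5 * 1025 * 9.81 * 27963 * 43.56 / 23040.0
P = 265798.2 W

265798.2


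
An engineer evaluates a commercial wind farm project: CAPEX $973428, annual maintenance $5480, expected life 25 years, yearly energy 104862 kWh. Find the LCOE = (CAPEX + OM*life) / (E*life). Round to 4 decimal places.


Total cost = CAPEX + OM * lifetime = 973428 + 5480 * 25 = 973428 + 137000 = 1110428
Total generation = annual * lifetime = 104862 * 25 = 2621550 kWh
LCOE = 1110428 / 2621550
LCOE = 0.4236 $/kWh

0.4236


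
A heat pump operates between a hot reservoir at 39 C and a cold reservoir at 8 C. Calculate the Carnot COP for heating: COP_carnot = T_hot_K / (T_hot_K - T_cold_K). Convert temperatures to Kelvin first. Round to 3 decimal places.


Convert to Kelvin:
  T_hot = 39 + 273.15 = 312.15 K
  T_cold = 8 + 273.15 = 281.15 K
Apply Carnot COP formula:
  COP = T_hot_K / (T_hot_K - T_cold_K) = 312.15 / 31.0
  COP = 10.069

10.069


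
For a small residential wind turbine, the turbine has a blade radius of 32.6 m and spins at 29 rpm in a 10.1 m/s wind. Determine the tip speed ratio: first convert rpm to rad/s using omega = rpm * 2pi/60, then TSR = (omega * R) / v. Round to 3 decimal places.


Convert rotational speed to rad/s:
  omega = 29 * 2 * pi / 60 = 3.0369 rad/s
Compute tip speed:
  v_tip = omega * R = 3.0369 * 32.6 = 99.002 m/s
Tip speed ratio:
  TSR = v_tip / v_wind = 99.002 / 10.1 = 9.802

9.802


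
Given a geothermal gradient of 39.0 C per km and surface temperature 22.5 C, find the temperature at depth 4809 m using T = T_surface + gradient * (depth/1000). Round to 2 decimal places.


Convert depth to km: 4809 / 1000 = 4.809 km
Temperature increase = gradient * depth_km = 39.0 * 4.809 = 187.55 C
Temperature at depth = T_surface + delta_T = 22.5 + 187.55
T = 210.05 C

210.05


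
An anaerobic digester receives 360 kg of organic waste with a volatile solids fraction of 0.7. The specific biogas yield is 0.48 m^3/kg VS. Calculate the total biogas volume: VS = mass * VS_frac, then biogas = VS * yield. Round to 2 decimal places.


Compute volatile solids:
  VS = mass * VS_fraction = 360 * 0.7 = 252.0 kg
Calculate biogas volume:
  Biogas = VS * specific_yield = 252.0 * 0.48
  Biogas = 120.96 m^3

120.96


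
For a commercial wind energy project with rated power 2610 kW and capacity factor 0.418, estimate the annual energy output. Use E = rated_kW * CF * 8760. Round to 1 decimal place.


Annual energy = rated_kW * capacity_factor * hours_per_year
Given: P_rated = 2610 kW, CF = 0.418, hours = 8760
E = 2610 * 0.418 * 8760
E = 9556984.8 kWh

9556984.8


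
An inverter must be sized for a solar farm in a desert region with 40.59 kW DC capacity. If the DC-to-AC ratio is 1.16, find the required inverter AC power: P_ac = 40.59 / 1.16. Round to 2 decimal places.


The inverter AC capacity is determined by the DC/AC ratio.
Given: P_dc = 40.59 kW, DC/AC ratio = 1.16
P_ac = P_dc / ratio = 40.59 / 1.16
P_ac = 34.99 kW

34.99


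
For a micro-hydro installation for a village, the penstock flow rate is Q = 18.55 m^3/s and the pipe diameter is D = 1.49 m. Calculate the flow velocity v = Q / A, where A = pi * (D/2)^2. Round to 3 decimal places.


Compute pipe cross-sectional area:
  A = pi * (D/2)^2 = pi * (1.49/2)^2 = 1.7437 m^2
Calculate velocity:
  v = Q / A = 18.55 / 1.7437
  v = 10.639 m/s

10.639


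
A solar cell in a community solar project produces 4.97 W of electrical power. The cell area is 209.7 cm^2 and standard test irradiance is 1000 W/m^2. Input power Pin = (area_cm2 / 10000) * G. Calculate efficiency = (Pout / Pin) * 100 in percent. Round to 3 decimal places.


First compute the input power:
  Pin = area_cm2 / 10000 * G = 209.7 / 10000 * 1000 = 20.97 W
Then compute efficiency:
  Efficiency = (Pout / Pin) * 100 = (4.97 / 20.97) * 100
  Efficiency = 23.701%

23.701


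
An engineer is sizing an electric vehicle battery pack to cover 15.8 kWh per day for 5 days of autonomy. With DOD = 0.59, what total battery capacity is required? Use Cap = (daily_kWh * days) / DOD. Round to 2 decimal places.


Total energy needed = daily * days = 15.8 * 5 = 79.0 kWh
Account for depth of discharge:
  Cap = total_energy / DOD = 79.0 / 0.59
  Cap = 133.90 kWh

133.90


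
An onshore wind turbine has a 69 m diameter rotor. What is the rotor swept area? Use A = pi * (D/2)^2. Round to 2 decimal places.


Compute the rotor radius:
  r = D / 2 = 69 / 2 = 34.5 m
Calculate swept area:
  A = pi * r^2 = pi * 34.5^2
  A = 3739.28 m^2

3739.28


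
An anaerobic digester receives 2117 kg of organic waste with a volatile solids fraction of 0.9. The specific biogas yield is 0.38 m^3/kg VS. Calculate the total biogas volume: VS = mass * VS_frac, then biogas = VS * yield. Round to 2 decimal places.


Compute volatile solids:
  VS = mass * VS_fraction = 2117 * 0.9 = 1905.3 kg
Calculate biogas volume:
  Biogas = VS * specific_yield = 1905.3 * 0.38
  Biogas = 724.01 m^3

724.01


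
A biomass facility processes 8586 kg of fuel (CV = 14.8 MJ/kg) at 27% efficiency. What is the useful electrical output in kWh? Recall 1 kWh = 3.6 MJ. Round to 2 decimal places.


Total energy = mass * CV = 8586 * 14.8 = 127072.8 MJ
Useful energy = total * eta = 127072.8 * 0.27 = 34309.66 MJ
Convert to kWh: 34309.66 / 3.6
Useful energy = 9530.46 kWh

9530.46


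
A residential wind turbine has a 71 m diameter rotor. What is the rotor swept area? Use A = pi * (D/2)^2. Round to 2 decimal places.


Compute the rotor radius:
  r = D / 2 = 71 / 2 = 35.5 m
Calculate swept area:
  A = pi * r^2 = pi * 35.5^2
  A = 3959.19 m^2

3959.19


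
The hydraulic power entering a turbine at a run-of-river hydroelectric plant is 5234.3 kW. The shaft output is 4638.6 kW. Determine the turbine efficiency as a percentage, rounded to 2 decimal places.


Turbine efficiency = (output power / input power) * 100
eta = (4638.6 / 5234.3) * 100
eta = 88.62%

88.62


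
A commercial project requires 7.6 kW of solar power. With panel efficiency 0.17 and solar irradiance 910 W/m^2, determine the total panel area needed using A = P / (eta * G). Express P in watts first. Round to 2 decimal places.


Convert target power to watts: P = 7.6 * 1000 = 7600.0 W
Compute denominator: eta * G = 0.17 * 910 = 154.7
Required area A = P / (eta * G) = 7600.0 / 154.7
A = 49.13 m^2

49.13


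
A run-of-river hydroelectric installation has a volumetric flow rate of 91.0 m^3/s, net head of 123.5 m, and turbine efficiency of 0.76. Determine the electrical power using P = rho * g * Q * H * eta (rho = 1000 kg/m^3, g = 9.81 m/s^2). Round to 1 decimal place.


Apply the hydropower formula P = rho * g * Q * H * eta
rho * g = 1000 * 9.81 = 9810.0
P = 9810.0 * 91.0 * 123.5 * 0.76
P = 83789760.6 W

83789760.6


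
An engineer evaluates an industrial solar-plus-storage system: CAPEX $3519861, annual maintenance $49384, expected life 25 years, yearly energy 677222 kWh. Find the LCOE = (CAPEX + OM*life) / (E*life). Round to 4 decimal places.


Total cost = CAPEX + OM * lifetime = 3519861 + 49384 * 25 = 3519861 + 1234600 = 4754461
Total generation = annual * lifetime = 677222 * 25 = 16930550 kWh
LCOE = 4754461 / 16930550
LCOE = 0.2808 $/kWh

0.2808


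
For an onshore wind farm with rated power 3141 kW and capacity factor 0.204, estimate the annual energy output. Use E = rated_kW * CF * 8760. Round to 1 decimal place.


Annual energy = rated_kW * capacity_factor * hours_per_year
Given: P_rated = 3141 kW, CF = 0.204, hours = 8760
E = 3141 * 0.204 * 8760
E = 5613092.6 kWh

5613092.6


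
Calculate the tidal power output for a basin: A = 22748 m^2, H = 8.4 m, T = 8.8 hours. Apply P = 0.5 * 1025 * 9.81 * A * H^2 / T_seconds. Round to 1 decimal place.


Convert period to seconds: T = 8.8 * 3600 = 31680.0 s
H^2 = 8.4^2 = 70.56
P = 0.5 * rho * g * A * H^2 / T
P = 0.5 * 1025 * 9.81 * 22748 * 70.56 / 31680.0
P = 254729.6 W

254729.6


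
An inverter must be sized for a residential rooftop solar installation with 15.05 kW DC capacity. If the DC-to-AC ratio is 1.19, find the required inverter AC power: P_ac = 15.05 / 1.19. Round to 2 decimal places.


The inverter AC capacity is determined by the DC/AC ratio.
Given: P_dc = 15.05 kW, DC/AC ratio = 1.19
P_ac = P_dc / ratio = 15.05 / 1.19
P_ac = 12.65 kW

12.65


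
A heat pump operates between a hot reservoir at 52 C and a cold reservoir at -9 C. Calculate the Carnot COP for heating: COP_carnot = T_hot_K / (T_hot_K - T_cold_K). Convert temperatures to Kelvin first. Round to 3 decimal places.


Convert to Kelvin:
  T_hot = 52 + 273.15 = 325.15 K
  T_cold = -9 + 273.15 = 264.15 K
Apply Carnot COP formula:
  COP = T_hot_K / (T_hot_K - T_cold_K) = 325.15 / 61.0
  COP = 5.330

5.330


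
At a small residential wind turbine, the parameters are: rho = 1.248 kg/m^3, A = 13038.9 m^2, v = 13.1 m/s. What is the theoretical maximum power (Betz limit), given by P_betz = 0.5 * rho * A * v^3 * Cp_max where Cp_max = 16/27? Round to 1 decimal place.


The Betz coefficient Cp_max = 16/27 = 0.5926
v^3 = 13.1^3 = 2248.091
P_betz = 0.5 * rho * A * v^3 * Cp_max
P_betz = 0.5 * 1.248 * 13038.9 * 2248.091 * 0.5926
P_betz = 10839160.6 W

10839160.6


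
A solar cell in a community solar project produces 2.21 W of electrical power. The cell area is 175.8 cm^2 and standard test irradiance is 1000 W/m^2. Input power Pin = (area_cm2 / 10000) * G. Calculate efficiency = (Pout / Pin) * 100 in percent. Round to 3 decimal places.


First compute the input power:
  Pin = area_cm2 / 10000 * G = 175.8 / 10000 * 1000 = 17.58 W
Then compute efficiency:
  Efficiency = (Pout / Pin) * 100 = (2.21 / 17.58) * 100
  Efficiency = 12.571%

12.571


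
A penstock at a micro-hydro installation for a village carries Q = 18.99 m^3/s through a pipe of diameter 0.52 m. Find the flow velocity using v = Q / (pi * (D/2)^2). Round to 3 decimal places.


Compute pipe cross-sectional area:
  A = pi * (D/2)^2 = pi * (0.52/2)^2 = 0.2124 m^2
Calculate velocity:
  v = Q / A = 18.99 / 0.2124
  v = 89.419 m/s

89.419


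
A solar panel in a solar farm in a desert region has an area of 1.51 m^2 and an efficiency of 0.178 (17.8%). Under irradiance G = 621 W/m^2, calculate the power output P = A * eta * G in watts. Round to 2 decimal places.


Use the solar power formula P = A * eta * G.
Given: A = 1.51 m^2, eta = 0.178, G = 621 W/m^2
P = 1.51 * 0.178 * 621
P = 166.91 W

166.91


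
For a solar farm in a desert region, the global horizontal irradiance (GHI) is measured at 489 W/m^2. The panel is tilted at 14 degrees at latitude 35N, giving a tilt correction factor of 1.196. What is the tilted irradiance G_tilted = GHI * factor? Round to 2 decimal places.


Identify the given values:
  GHI = 489 W/m^2, tilt correction factor = 1.196
Apply the formula G_tilted = GHI * factor:
  G_tilted = 489 * 1.196
  G_tilted = 584.84 W/m^2

584.84


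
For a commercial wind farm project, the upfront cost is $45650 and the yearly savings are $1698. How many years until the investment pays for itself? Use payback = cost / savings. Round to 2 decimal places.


Simple payback period = initial cost / annual savings
Payback = 45650 / 1698
Payback = 26.88 years

26.88


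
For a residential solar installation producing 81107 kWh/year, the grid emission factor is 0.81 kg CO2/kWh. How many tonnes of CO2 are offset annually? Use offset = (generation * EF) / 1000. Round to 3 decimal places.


CO2 offset in kg = generation * emission_factor
CO2 offset = 81107 * 0.81 = 65696.67 kg
Convert to tonnes:
  CO2 offset = 65696.67 / 1000 = 65.697 tonnes

65.697


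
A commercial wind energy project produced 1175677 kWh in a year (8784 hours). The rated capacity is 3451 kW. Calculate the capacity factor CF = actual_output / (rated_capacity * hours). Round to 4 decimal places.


Capacity factor = actual output / maximum possible output
Maximum possible = rated * hours = 3451 * 8784 = 30313584 kWh
CF = 1175677 / 30313584
CF = 0.0388

0.0388


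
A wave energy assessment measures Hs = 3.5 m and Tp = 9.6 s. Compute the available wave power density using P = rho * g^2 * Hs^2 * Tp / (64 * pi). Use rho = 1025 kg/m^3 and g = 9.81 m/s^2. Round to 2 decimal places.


Apply wave power formula:
  g^2 = 9.81^2 = 96.2361
  Hs^2 = 3.5^2 = 12.25
  Numerator = rho * g^2 * Hs^2 * Tp = 1025 * 96.2361 * 12.25 * 9.6 = 11600299.49
  Denominator = 64 * pi = 201.0619
  P = 11600299.49 / 201.0619 = 57695.16 W/m

57695.16


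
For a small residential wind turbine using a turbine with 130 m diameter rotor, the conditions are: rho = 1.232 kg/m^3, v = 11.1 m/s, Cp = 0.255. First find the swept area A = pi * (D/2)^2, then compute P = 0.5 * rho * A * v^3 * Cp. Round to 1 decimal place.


Step 1 -- Compute swept area:
  A = pi * (D/2)^2 = pi * (130/2)^2 = 13273.23 m^2
Step 2 -- Apply wind power equation:
  P = 0.5 * rho * A * v^3 * Cp
  v^3 = 11.1^3 = 1367.631
  P = 0.5 * 1.232 * 13273.23 * 1367.631 * 0.255
  P = 2851454.3 W

2851454.3


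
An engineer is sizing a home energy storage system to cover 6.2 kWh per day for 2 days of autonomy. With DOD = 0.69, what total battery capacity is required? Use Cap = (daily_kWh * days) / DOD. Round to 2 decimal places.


Total energy needed = daily * days = 6.2 * 2 = 12.4 kWh
Account for depth of discharge:
  Cap = total_energy / DOD = 12.4 / 0.69
  Cap = 17.97 kWh

17.97


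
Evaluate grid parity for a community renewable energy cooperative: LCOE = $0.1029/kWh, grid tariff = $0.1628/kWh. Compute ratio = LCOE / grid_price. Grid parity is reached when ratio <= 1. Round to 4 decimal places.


Compare LCOE to grid price:
  LCOE = $0.1029/kWh, Grid price = $0.1628/kWh
  Ratio = LCOE / grid_price = 0.1029 / 0.1628 = 0.6321
  Grid parity achieved (ratio <= 1)? yes

0.6321


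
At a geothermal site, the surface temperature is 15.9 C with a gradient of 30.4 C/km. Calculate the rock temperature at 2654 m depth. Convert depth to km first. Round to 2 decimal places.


Convert depth to km: 2654 / 1000 = 2.654 km
Temperature increase = gradient * depth_km = 30.4 * 2.654 = 80.68 C
Temperature at depth = T_surface + delta_T = 15.9 + 80.68
T = 96.58 C

96.58


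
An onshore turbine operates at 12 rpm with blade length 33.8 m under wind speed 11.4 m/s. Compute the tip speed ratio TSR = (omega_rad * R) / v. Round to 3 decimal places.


Convert rotational speed to rad/s:
  omega = 12 * 2 * pi / 60 = 1.2566 rad/s
Compute tip speed:
  v_tip = omega * R = 1.2566 * 33.8 = 42.474 m/s
Tip speed ratio:
  TSR = v_tip / v_wind = 42.474 / 11.4 = 3.726

3.726


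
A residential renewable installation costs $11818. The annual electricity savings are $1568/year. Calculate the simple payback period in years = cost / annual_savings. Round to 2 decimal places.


Simple payback period = initial cost / annual savings
Payback = 11818 / 1568
Payback = 7.54 years

7.54


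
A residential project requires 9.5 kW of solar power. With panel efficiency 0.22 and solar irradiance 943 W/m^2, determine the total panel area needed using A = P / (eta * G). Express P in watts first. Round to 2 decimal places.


Convert target power to watts: P = 9.5 * 1000 = 9500.0 W
Compute denominator: eta * G = 0.22 * 943 = 207.46
Required area A = P / (eta * G) = 9500.0 / 207.46
A = 45.79 m^2

45.79


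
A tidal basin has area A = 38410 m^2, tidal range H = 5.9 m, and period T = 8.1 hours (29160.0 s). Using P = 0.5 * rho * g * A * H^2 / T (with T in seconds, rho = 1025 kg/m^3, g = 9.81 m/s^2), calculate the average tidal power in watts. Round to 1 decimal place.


Convert period to seconds: T = 8.1 * 3600 = 29160.0 s
H^2 = 5.9^2 = 34.81
P = 0.5 * rho * g * A * H^2 / T
P = 0.5 * 1025 * 9.81 * 38410 * 34.81 / 29160.0
P = 230528.0 W

230528.0


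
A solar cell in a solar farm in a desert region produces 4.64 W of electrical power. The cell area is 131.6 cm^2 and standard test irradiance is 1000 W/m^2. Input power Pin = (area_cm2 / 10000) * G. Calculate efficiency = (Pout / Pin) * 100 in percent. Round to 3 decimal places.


First compute the input power:
  Pin = area_cm2 / 10000 * G = 131.6 / 10000 * 1000 = 13.16 W
Then compute efficiency:
  Efficiency = (Pout / Pin) * 100 = (4.64 / 13.16) * 100
  Efficiency = 35.258%

35.258


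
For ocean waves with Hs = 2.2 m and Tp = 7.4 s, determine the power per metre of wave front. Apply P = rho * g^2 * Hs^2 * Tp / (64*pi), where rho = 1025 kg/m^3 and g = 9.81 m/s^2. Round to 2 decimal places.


Apply wave power formula:
  g^2 = 9.81^2 = 96.2361
  Hs^2 = 2.2^2 = 4.84
  Numerator = rho * g^2 * Hs^2 * Tp = 1025 * 96.2361 * 4.84 * 7.4 = 3532961.96
  Denominator = 64 * pi = 201.0619
  P = 3532961.96 / 201.0619 = 17571.51 W/m

17571.51


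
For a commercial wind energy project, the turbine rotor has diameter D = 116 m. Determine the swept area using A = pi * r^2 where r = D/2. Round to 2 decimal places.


Compute the rotor radius:
  r = D / 2 = 116 / 2 = 58.0 m
Calculate swept area:
  A = pi * r^2 = pi * 58.0^2
  A = 10568.32 m^2

10568.32


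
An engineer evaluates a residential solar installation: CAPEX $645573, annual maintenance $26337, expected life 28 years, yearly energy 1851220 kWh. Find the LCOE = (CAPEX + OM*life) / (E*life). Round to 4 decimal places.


Total cost = CAPEX + OM * lifetime = 645573 + 26337 * 28 = 645573 + 737436 = 1383009
Total generation = annual * lifetime = 1851220 * 28 = 51834160 kWh
LCOE = 1383009 / 51834160
LCOE = 0.0267 $/kWh

0.0267


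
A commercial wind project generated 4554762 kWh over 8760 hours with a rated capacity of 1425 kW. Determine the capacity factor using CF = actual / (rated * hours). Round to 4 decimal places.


Capacity factor = actual output / maximum possible output
Maximum possible = rated * hours = 1425 * 8760 = 12483000 kWh
CF = 4554762 / 12483000
CF = 0.3649

0.3649


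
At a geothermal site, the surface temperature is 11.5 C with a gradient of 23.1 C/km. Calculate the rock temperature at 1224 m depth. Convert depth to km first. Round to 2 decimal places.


Convert depth to km: 1224 / 1000 = 1.224 km
Temperature increase = gradient * depth_km = 23.1 * 1.224 = 28.27 C
Temperature at depth = T_surface + delta_T = 11.5 + 28.27
T = 39.77 C

39.77


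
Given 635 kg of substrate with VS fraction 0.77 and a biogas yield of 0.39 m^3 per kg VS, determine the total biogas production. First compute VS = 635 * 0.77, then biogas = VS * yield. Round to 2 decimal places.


Compute volatile solids:
  VS = mass * VS_fraction = 635 * 0.77 = 488.95 kg
Calculate biogas volume:
  Biogas = VS * specific_yield = 488.95 * 0.39
  Biogas = 190.69 m^3

190.69


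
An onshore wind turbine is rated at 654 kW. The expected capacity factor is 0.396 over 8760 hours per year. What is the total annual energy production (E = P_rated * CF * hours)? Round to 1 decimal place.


Annual energy = rated_kW * capacity_factor * hours_per_year
Given: P_rated = 654 kW, CF = 0.396, hours = 8760
E = 654 * 0.396 * 8760
E = 2268699.8 kWh

2268699.8


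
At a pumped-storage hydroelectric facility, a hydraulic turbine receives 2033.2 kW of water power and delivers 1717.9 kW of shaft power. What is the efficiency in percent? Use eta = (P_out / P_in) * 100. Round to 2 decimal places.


Turbine efficiency = (output power / input power) * 100
eta = (1717.9 / 2033.2) * 100
eta = 84.49%

84.49


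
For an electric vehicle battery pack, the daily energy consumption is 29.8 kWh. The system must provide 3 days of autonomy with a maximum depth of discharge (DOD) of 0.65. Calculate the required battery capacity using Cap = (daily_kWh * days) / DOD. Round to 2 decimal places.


Total energy needed = daily * days = 29.8 * 3 = 89.4 kWh
Account for depth of discharge:
  Cap = total_energy / DOD = 89.4 / 0.65
  Cap = 137.54 kWh

137.54


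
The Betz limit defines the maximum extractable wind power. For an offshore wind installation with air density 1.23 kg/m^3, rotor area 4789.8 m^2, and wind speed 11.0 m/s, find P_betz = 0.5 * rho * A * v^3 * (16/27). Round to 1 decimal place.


The Betz coefficient Cp_max = 16/27 = 0.5926
v^3 = 11.0^3 = 1331.0
P_betz = 0.5 * rho * A * v^3 * Cp_max
P_betz = 0.5 * 1.23 * 4789.8 * 1331.0 * 0.5926
P_betz = 2323414.9 W

2323414.9


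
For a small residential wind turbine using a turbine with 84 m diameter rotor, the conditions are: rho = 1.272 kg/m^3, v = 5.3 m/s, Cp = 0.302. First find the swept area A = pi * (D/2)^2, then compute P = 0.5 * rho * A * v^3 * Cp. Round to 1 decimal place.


Step 1 -- Compute swept area:
  A = pi * (D/2)^2 = pi * (84/2)^2 = 5541.77 m^2
Step 2 -- Apply wind power equation:
  P = 0.5 * rho * A * v^3 * Cp
  v^3 = 5.3^3 = 148.877
  P = 0.5 * 1.272 * 5541.77 * 148.877 * 0.302
  P = 158467.5 W

158467.5


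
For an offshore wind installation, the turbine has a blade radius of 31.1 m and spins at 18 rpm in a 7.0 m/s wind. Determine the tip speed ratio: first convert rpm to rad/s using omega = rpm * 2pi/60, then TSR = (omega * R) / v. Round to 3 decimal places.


Convert rotational speed to rad/s:
  omega = 18 * 2 * pi / 60 = 1.885 rad/s
Compute tip speed:
  v_tip = omega * R = 1.885 * 31.1 = 58.622 m/s
Tip speed ratio:
  TSR = v_tip / v_wind = 58.622 / 7.0 = 8.375

8.375


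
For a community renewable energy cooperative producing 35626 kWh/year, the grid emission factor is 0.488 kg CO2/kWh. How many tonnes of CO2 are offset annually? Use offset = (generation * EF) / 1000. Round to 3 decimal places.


CO2 offset in kg = generation * emission_factor
CO2 offset = 35626 * 0.488 = 17385.49 kg
Convert to tonnes:
  CO2 offset = 17385.49 / 1000 = 17.385 tonnes

17.385


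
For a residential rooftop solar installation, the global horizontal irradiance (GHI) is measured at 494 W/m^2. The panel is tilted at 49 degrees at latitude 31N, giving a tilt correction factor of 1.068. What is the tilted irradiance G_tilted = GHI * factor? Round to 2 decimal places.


Identify the given values:
  GHI = 494 W/m^2, tilt correction factor = 1.068
Apply the formula G_tilted = GHI * factor:
  G_tilted = 494 * 1.068
  G_tilted = 527.59 W/m^2

527.59


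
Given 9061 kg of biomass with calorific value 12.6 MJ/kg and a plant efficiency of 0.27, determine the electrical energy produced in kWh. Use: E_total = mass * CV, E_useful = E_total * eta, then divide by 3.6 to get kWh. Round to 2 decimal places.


Total energy = mass * CV = 9061 * 12.6 = 114168.6 MJ
Useful energy = total * eta = 114168.6 * 0.27 = 30825.52 MJ
Convert to kWh: 30825.52 / 3.6
Useful energy = 8562.65 kWh

8562.65


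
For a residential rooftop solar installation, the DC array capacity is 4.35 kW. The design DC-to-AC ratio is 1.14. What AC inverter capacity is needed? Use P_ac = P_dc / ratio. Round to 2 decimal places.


The inverter AC capacity is determined by the DC/AC ratio.
Given: P_dc = 4.35 kW, DC/AC ratio = 1.14
P_ac = P_dc / ratio = 4.35 / 1.14
P_ac = 3.82 kW

3.82


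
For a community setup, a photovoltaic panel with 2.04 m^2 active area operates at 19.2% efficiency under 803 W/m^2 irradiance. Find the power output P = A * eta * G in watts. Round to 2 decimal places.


Use the solar power formula P = A * eta * G.
Given: A = 2.04 m^2, eta = 0.192, G = 803 W/m^2
P = 2.04 * 0.192 * 803
P = 314.52 W

314.52


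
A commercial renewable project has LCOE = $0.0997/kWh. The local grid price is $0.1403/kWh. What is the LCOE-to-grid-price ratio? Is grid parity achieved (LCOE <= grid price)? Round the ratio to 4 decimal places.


Compare LCOE to grid price:
  LCOE = $0.0997/kWh, Grid price = $0.1403/kWh
  Ratio = LCOE / grid_price = 0.0997 / 0.1403 = 0.7106
  Grid parity achieved (ratio <= 1)? yes

0.7106


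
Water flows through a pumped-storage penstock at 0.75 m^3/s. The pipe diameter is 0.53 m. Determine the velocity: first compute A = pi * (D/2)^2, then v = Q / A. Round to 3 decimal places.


Compute pipe cross-sectional area:
  A = pi * (D/2)^2 = pi * (0.53/2)^2 = 0.2206 m^2
Calculate velocity:
  v = Q / A = 0.75 / 0.2206
  v = 3.400 m/s

3.400


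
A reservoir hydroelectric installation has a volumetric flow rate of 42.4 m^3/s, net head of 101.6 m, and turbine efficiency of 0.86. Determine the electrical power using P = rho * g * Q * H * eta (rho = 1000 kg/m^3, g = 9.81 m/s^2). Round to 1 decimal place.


Apply the hydropower formula P = rho * g * Q * H * eta
rho * g = 1000 * 9.81 = 9810.0
P = 9810.0 * 42.4 * 101.6 * 0.86
P = 36343522.9 W

36343522.9


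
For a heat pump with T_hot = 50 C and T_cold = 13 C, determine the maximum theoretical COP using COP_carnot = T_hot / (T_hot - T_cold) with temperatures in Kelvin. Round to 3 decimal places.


Convert to Kelvin:
  T_hot = 50 + 273.15 = 323.15 K
  T_cold = 13 + 273.15 = 286.15 K
Apply Carnot COP formula:
  COP = T_hot_K / (T_hot_K - T_cold_K) = 323.15 / 37.0
  COP = 8.734

8.734


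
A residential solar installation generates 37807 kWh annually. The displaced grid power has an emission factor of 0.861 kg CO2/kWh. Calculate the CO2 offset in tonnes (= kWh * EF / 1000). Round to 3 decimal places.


CO2 offset in kg = generation * emission_factor
CO2 offset = 37807 * 0.861 = 32551.83 kg
Convert to tonnes:
  CO2 offset = 32551.83 / 1000 = 32.552 tonnes

32.552


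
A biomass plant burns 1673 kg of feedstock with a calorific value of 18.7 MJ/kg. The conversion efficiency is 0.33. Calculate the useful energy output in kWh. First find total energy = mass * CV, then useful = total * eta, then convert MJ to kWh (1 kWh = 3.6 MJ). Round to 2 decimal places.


Total energy = mass * CV = 1673 * 18.7 = 31285.1 MJ
Useful energy = total * eta = 31285.1 * 0.33 = 10324.08 MJ
Convert to kWh: 10324.08 / 3.6
Useful energy = 2867.80 kWh

2867.80


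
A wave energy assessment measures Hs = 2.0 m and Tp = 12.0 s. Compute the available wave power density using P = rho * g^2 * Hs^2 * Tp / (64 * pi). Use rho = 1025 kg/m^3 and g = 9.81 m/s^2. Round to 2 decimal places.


Apply wave power formula:
  g^2 = 9.81^2 = 96.2361
  Hs^2 = 2.0^2 = 4.0
  Numerator = rho * g^2 * Hs^2 * Tp = 1025 * 96.2361 * 4.0 * 12.0 = 4734816.12
  Denominator = 64 * pi = 201.0619
  P = 4734816.12 / 201.0619 = 23549.04 W/m

23549.04


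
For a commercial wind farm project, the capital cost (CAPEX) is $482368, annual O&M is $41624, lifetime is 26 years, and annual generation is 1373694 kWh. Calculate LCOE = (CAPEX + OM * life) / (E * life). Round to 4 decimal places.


Total cost = CAPEX + OM * lifetime = 482368 + 41624 * 26 = 482368 + 1082224 = 1564592
Total generation = annual * lifetime = 1373694 * 26 = 35716044 kWh
LCOE = 1564592 / 35716044
LCOE = 0.0438 $/kWh

0.0438


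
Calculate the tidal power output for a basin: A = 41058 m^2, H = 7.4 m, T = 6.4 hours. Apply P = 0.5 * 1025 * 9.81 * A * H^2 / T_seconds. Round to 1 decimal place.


Convert period to seconds: T = 6.4 * 3600 = 23040.0 s
H^2 = 7.4^2 = 54.76
P = 0.5 * rho * g * A * H^2 / T
P = 0.5 * 1025 * 9.81 * 41058 * 54.76 / 23040.0
P = 490615.9 W

490615.9


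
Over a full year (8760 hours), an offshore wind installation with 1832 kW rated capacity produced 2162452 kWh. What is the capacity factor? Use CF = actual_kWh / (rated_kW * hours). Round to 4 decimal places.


Capacity factor = actual output / maximum possible output
Maximum possible = rated * hours = 1832 * 8760 = 16048320 kWh
CF = 2162452 / 16048320
CF = 0.1347

0.1347


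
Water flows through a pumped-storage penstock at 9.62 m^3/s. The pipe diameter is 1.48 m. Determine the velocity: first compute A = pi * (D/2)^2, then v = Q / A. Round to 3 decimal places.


Compute pipe cross-sectional area:
  A = pi * (D/2)^2 = pi * (1.48/2)^2 = 1.7203 m^2
Calculate velocity:
  v = Q / A = 9.62 / 1.7203
  v = 5.592 m/s

5.592


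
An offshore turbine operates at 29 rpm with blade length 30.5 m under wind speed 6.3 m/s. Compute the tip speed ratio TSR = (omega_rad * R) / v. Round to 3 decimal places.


Convert rotational speed to rad/s:
  omega = 29 * 2 * pi / 60 = 3.0369 rad/s
Compute tip speed:
  v_tip = omega * R = 3.0369 * 30.5 = 92.625 m/s
Tip speed ratio:
  TSR = v_tip / v_wind = 92.625 / 6.3 = 14.702

14.702


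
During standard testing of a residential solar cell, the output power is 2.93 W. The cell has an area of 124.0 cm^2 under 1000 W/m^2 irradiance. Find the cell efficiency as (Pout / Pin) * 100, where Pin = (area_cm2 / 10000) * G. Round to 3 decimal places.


First compute the input power:
  Pin = area_cm2 / 10000 * G = 124.0 / 10000 * 1000 = 12.4 W
Then compute efficiency:
  Efficiency = (Pout / Pin) * 100 = (2.93 / 12.4) * 100
  Efficiency = 23.629%

23.629


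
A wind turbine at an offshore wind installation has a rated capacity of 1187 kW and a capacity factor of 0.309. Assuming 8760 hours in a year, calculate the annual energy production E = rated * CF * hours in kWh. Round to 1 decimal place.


Annual energy = rated_kW * capacity_factor * hours_per_year
Given: P_rated = 1187 kW, CF = 0.309, hours = 8760
E = 1187 * 0.309 * 8760
E = 3213019.1 kWh

3213019.1
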